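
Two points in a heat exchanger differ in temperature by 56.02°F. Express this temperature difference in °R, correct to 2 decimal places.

56.02°R

Fahrenheit and Rankine degrees are the same size, so the interval is unchanged: 56.02.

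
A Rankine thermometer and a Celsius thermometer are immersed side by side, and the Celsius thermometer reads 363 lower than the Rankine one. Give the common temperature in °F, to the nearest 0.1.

-257.5°F

Let x be the Rankine reading; then the Celsius reading is 5/9·x - 273.15.
(5/9·x - 273.15) - x = -363  ⇒  (-4/9)·x = -89.85  ⇒  x = 202.1625°R.
In Celsius: (202.1625 - 491.67) × 5/9 = -160.8375°C.
In Fahrenheit: -160.8375 × 1.8 + 32 = -257.5°F.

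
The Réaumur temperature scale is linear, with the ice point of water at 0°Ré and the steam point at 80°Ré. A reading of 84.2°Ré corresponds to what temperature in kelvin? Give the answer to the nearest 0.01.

378.40 K

Linear interpolation between the fixed points: C = (84.2 - 0) × 100 / (80 - 0) = 105.2500°C.
Then 105.2500 + 273.15 = 378.40 K.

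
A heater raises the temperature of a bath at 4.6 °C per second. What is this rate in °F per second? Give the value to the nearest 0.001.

Since only a temperature interval is involved, the additive offset between the scales drops out.
A change of 1°C is a change of 1.8°F, so 4.6 × 1.8 = 8.280.

8.280 °F/second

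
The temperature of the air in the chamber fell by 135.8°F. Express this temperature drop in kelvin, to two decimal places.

75.44 K

For a temperature interval the offset drops out; only the factor 5/9 applies.
135.8 × 5/9 = 75.44.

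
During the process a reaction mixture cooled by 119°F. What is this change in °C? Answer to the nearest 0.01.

66.11°C

Only the scale ratio 5/9 matters for a change in temperature.
119 × 5/9 = 66.11.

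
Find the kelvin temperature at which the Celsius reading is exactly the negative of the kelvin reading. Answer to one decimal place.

136.6 K

Let K be the kelvin reading. The Celsius reading is C = 1·K - 273.15.
Require C = -1·K: 1·K - 273.15 = -1·K.
(2)·K = 273.15  ⇒  K = 136.6.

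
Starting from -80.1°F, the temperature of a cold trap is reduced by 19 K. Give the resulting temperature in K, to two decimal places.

Initial temperature in Celsius: (-80.1 - 32) × 5/9 = -62.2778°C.
The 19 K change is an interval; Kelvin and Celsius degrees are the same size, so ΔC = -19°C.
Final Celsius temperature: -62.2778 - 19.0000 = -81.2778°C.
In kelvin: -81.2778 + 273.15 = 191.87 K.

191.87 K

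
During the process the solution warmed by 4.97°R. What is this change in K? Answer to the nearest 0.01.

An interval of 1°R corresponds to 5/9 K.
4.97 × 5/9 = 2.76.

2.76 K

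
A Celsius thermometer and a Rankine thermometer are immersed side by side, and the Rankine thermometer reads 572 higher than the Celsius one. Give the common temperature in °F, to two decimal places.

212.74°F

Let x be the Celsius reading; then the Rankine reading is 1.8·x + 491.67.
(1.8·x + 491.67) - x = 572  ⇒  (0.8)·x = 80.33  ⇒  x = 100.4125°C.
In Fahrenheit: 100.4125 × 1.8 + 32 = 212.74°F.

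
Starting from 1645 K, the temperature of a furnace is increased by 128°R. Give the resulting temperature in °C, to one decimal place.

Initial temperature in Celsius: 1645 - 273.15 = 1371.8500°C.
The 128°R change is an interval, so only the factor 5/9 applies: +128 × 5/9 = +71.1111°C.
Final Celsius temperature: 1371.8500 + 71.1111 = 1442.9611°C.

1443.0°C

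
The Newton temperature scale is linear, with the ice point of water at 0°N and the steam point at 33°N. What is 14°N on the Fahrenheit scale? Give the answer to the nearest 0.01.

108.36°F

Linear interpolation between the fixed points: C = (14 - 0) × 100 / (33 - 0) = 42.4242°C.
Then 42.4242 × 1.8 + 32 = 108.36°F.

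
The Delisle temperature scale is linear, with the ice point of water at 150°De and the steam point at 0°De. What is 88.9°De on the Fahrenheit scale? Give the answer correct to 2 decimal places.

Linear interpolation between the fixed points: C = (88.9 - 150) × 100 / (0 - 150) = 40.7333°C.
Then 40.7333 × 1.8 + 32 = 105.32°F.

105.32°F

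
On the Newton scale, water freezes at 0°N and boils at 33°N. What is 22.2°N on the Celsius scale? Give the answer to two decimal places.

Linear interpolation between the fixed points: C = (22.2 - 0) × 100 / (33 - 0) = 67.2727°C.

67.27°C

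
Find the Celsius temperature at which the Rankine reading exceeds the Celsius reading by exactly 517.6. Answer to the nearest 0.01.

Let C be the Celsius reading. The Rankine reading is R = 1.8·C + 491.67.
Require R - C = 517.6: (0.8)·C + 491.67 = 517.6.
C = (517.6 - 491.67) / (0.8) = 32.41.

32.41°C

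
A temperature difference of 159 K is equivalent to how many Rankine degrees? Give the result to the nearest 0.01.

286.20°R

An interval of 1 K corresponds to 1.8°R.
159 × 1.8 = 286.20.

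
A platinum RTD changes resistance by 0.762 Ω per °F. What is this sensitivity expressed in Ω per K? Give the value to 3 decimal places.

1.372 Ω per K

The quantity depends on a temperature interval, so only the ratio of degree sizes applies; the offset between the scales is irrelevant.
A change of 1 K is a change of 1.8°F, so per K the value is 0.762 × 1.8 = 1.372.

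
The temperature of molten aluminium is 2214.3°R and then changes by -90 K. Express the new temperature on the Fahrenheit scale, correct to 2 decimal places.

Initial temperature in Celsius: (2214.3 - 491.67) × 5/9 = 957.0167°C.
The 90 K change is an interval; Kelvin and Celsius degrees are the same size, so ΔC = -90°C.
Final Celsius temperature: 957.0167 - 90.0000 = 867.0167°C.
In Fahrenheit: 867.0167 × 1.8 + 32 = 1592.63°F.

1592.63°F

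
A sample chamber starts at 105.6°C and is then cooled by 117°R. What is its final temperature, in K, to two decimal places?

313.75 K

The 117°R change is an interval, so only the factor 5/9 applies: -117 × 5/9 = -65.0000°C.
Final Celsius temperature: 105.6000 - 65.0000 = 40.6000°C.
In kelvin: 40.6000 + 273.15 = 313.75 K.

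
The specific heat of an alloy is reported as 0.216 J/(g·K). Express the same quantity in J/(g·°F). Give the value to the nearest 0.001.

Since only a temperature interval is involved, the additive offset between the scales drops out.
A change of 1°F is a change of 5/9 K, so per °F the value is 0.216 × 5/9 = 0.120.

0.120 J/(g·°F)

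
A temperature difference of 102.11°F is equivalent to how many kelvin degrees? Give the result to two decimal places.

An interval of 1°F corresponds to 5/9 K.
102.11 × 5/9 = 56.73.

56.73 K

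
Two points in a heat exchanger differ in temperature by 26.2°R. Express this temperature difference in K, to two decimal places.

14.56 K

An interval of 1°R corresponds to 5/9 K.
26.2 × 5/9 = 14.56.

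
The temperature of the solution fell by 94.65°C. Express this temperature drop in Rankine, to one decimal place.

For a temperature interval the offset drops out; only the factor 1.8 applies.
94.65 × 1.8 = 170.4.

170.4°R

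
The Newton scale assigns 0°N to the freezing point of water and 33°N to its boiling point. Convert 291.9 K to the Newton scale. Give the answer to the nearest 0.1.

6.2°N

First in Celsius: 291.9 - 273.15 = 18.7500°C.
Linearly onto the Newton scale: 0 + (18.7500 / 100) × (33 - 0) = 6.2°N.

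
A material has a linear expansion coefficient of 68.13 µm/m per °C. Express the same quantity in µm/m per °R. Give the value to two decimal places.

The quantity depends on a temperature interval, so only the ratio of degree sizes applies; the offset between the scales is irrelevant.
A change of 1°R is a change of 5/9°C, so per °R the value is 68.13 × 5/9 = 37.85.

37.85 µm/m per °R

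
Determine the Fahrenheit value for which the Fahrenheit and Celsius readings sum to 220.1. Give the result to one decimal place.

Let F be the Fahrenheit reading. The Celsius reading is C = 5/9·F - 17.7778.
Require F + C = 220.1: (14/9)·F - 17.7778 = 220.1.
F = (220.1 + 17.7778) / (14/9) = 152.9.

152.9°F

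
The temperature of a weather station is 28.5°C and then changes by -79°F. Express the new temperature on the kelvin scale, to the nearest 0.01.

257.76 K

The 79°F change is an interval, so only the factor 5/9 applies: -79 × 5/9 = -43.8889°C.
Final Celsius temperature: 28.5000 - 43.8889 = -15.3889°C.
In kelvin: -15.3889 + 273.15 = 257.76 K.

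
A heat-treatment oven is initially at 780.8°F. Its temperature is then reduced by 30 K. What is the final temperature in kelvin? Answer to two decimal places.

659.15 K

Initial temperature in Celsius: (780.8 - 32) × 5/9 = 416.0000°C.
The 30 K change is an interval; Kelvin and Celsius degrees are the same size, so ΔC = -30°C.
Final Celsius temperature: 416.0000 - 30.0000 = 386.0000°C.
In kelvin: 386.0000 + 273.15 = 659.15 K.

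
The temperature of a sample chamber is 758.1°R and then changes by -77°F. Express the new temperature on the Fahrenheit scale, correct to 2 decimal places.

Initial temperature in Celsius: (758.1 - 491.67) × 5/9 = 148.0167°C.
The 77°F change is an interval, so only the factor 5/9 applies: -77 × 5/9 = -42.7778°C.
Final Celsius temperature: 148.0167 - 42.7778 = 105.2389°C.
In Fahrenheit: 105.2389 × 1.8 + 32 = 221.43°F.

221.43°F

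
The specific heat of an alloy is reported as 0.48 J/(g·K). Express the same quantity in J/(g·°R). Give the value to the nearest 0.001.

Since only a temperature interval is involved, the additive offset between the scales drops out.
A change of 1°R is a change of 5/9 K, so per °R the value is 0.48 × 5/9 = 0.267.

0.267 J/(g·°R)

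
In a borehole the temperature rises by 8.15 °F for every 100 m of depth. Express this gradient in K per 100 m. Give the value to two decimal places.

Since only a temperature interval is involved, the additive offset between the scales drops out.
A change of 1°F is a change of 5/9 K, so 8.15 × 5/9 = 4.53.

4.53 K/100 m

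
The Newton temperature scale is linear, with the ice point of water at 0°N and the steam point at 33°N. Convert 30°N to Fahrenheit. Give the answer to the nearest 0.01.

195.64°F

Linear interpolation between the fixed points: C = (30 - 0) × 100 / (33 - 0) = 90.9091°C.
Then 90.9091 × 1.8 + 32 = 195.64°F.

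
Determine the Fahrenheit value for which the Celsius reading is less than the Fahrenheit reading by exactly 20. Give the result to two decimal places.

Let F be the Fahrenheit reading. The Celsius reading is C = 5/9·F - 17.7778.
Require C - F = -20: (-4/9)·F - 17.7778 = -20.
F = (-20 + 17.7778) / (-4/9) = 5.00.

5.00°F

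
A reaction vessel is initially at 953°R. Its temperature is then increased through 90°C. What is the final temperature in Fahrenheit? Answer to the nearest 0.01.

Initial temperature in Celsius: (953 - 491.67) × 5/9 = 256.2944°C.
Final Celsius temperature: 256.2944 + 90.0000 = 346.2944°C.
In Fahrenheit: 346.2944 × 1.8 + 32 = 655.33°F.

655.33°F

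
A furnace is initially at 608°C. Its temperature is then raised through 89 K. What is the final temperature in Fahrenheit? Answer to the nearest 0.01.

The 89 K change is an interval; Kelvin and Celsius degrees are the same size, so ΔC = +89°C.
Final Celsius temperature: 608.0000 + 89.0000 = 697.0000°C.
In Fahrenheit: 697.0000 × 1.8 + 32 = 1286.60°F.

1286.60°F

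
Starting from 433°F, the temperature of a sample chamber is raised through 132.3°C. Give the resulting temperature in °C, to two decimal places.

355.08°C

Initial temperature in Celsius: (433 - 32) × 5/9 = 222.7778°C.
Final Celsius temperature: 222.7778 + 132.3000 = 355.0778°C.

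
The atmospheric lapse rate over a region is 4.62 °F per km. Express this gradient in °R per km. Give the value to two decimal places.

Since only a temperature interval is involved, the additive offset between the scales drops out.
A change of 1°F is a change of 1°R, so 4.62 × 1 = 4.62.

4.62 °R/km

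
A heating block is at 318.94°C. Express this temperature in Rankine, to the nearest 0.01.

1065.76°R

In Rankine: 318.9400 × 1.8 + 491.67 = 1065.76°R.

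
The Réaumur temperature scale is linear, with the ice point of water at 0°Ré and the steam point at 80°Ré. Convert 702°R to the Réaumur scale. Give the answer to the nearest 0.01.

93.48°Ré

First in Celsius: (702 - 491.67) × 5/9 = 116.8500°C.
Linearly onto the Réaumur scale: 0 + (116.8500 / 100) × (80 - 0) = 93.48°Ré.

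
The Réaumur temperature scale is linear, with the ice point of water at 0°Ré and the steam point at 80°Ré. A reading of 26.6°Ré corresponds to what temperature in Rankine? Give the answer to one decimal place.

551.5°R

Linear interpolation between the fixed points: C = (26.6 - 0) × 100 / (80 - 0) = 33.2500°C.
Then 33.2500 × 1.8 + 491.67 = 551.5°R.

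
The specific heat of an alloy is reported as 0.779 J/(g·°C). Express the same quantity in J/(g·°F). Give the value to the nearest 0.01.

0.43 J/(g·°F)

Since only a temperature interval is involved, the additive offset between the scales drops out.
A change of 1°F is a change of 5/9°C, so per °F the value is 0.779 × 5/9 = 0.43.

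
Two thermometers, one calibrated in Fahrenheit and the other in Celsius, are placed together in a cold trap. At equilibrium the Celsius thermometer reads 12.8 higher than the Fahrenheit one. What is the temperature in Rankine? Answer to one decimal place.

Let x be the Fahrenheit reading; then the Celsius reading is 5/9·x - 17.7778.
(5/9·x - 17.7778) - x = 12.8  ⇒  (-4/9)·x = 30.5778  ⇒  x = -68.8000°F.
In Celsius: (-68.8 - 32) × 5/9 = -56.0000°C.
In Rankine: -56.0000 × 1.8 + 491.67 = 390.9°R.

390.9°R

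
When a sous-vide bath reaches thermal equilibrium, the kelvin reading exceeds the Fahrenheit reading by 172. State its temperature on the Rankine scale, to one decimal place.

647.3°R

Let x be the kelvin reading; then the Fahrenheit reading is 1.8·x - 459.67.
(1.8·x - 459.67) - x = -172  ⇒  (0.8)·x = 287.67  ⇒  x = 359.5875 K.
In Celsius: 359.5875 - 273.15 = 86.4375°C.
In Rankine: 86.4375 × 1.8 + 491.67 = 647.3°R.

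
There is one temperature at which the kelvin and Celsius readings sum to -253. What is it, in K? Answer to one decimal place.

10.1 K

Let K be the kelvin reading. The Celsius reading is C = 1·K - 273.15.
Require K + C = -253: (2)·K - 273.15 = -253.
K = (-253 + 273.15) / (2) = 10.1.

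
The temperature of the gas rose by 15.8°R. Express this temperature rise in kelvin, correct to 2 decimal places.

For a temperature interval the offset drops out; only the factor 5/9 applies.
15.8 × 5/9 = 8.78.

8.78 K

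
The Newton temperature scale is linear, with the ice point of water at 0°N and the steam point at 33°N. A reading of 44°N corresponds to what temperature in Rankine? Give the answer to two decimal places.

731.67°R

Linear interpolation between the fixed points: C = (44 - 0) × 100 / (33 - 0) = 133.3333°C.
Then 133.3333 × 1.8 + 491.67 = 731.67°R.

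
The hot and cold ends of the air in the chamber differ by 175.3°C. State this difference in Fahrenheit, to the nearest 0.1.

315.5°F

Only the scale ratio 1.8 matters for a change in temperature.
175.3 × 1.8 = 315.5.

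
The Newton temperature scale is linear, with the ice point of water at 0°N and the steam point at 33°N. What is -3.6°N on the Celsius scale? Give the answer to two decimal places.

Linear interpolation between the fixed points: C = (-3.6 - 0) × 100 / (33 - 0) = -10.9091°C.

-10.91°C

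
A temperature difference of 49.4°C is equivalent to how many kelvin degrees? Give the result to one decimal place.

49.4 K

Celsius and kelvin degrees are the same size, so the interval is unchanged: 49.4.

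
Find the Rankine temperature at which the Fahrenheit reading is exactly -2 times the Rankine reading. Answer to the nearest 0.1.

153.2°R

Let R be the Rankine reading. The Fahrenheit reading is F = 1·R - 459.67.
Require F = -2·R: 1·R - 459.67 = -2·R.
(3)·R = 459.67  ⇒  R = 153.2.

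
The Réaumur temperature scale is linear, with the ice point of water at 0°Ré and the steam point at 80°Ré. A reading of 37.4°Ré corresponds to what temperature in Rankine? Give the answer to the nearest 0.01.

Linear interpolation between the fixed points: C = (37.4 - 0) × 100 / (80 - 0) = 46.7500°C.
Then 46.7500 × 1.8 + 491.67 = 575.82°R.

575.82°R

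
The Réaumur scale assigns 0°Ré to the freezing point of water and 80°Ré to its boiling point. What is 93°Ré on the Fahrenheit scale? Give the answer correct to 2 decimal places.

241.25°F

Linear interpolation between the fixed points: C = (93 - 0) × 100 / (80 - 0) = 116.2500°C.
Then 116.2500 × 1.8 + 32 = 241.25°F.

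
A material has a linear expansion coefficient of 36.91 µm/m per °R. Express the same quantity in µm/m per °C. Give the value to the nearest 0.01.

66.44 µm/m per °C

Since only a temperature interval is involved, the additive offset between the scales drops out.
A change of 1°C is a change of 1.8°R, so per °C the value is 36.91 × 1.8 = 66.44.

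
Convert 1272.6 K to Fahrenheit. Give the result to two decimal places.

1831.01°F

In Celsius: 1272.6 - 273.15 = 999.4500°C.
In Fahrenheit: 999.4500 × 1.8 + 32 = 1831.01°F.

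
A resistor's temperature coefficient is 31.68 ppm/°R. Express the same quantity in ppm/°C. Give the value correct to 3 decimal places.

57.024 ppm/°C

Since only a temperature interval is involved, the additive offset between the scales drops out.
A change of 1°C is a change of 1.8°R, so per °C the value is 31.68 × 1.8 = 57.024.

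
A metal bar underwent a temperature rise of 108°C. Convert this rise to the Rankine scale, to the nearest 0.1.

194.4°R

Only the scale ratio 1.8 matters for a change in temperature.
108 × 1.8 = 194.4.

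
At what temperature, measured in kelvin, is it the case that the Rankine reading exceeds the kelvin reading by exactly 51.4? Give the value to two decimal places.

Let K be the kelvin reading. The Rankine reading is R = 1.8·K.
Require R - K = 51.4: (0.8)·K = 51.4.
K = (51.4) / (0.8) = 64.25.

64.25 K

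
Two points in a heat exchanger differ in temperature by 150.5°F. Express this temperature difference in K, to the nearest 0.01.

83.61 K

Only the scale ratio 5/9 matters for a change in temperature.
150.5 × 5/9 = 83.61.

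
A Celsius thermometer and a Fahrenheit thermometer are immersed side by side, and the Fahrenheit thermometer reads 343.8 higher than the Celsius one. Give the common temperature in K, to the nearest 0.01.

662.90 K

Let x be the Celsius reading; then the Fahrenheit reading is 1.8·x + 32.
(1.8·x + 32) - x = 343.8  ⇒  (0.8)·x = 311.8  ⇒  x = 389.7500°C.
In kelvin: 389.7500 + 273.15 = 662.90 K.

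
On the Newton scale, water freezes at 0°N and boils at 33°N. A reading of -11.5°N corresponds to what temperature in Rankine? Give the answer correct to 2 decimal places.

Linear interpolation between the fixed points: C = (-11.5 - 0) × 100 / (33 - 0) = -34.8485°C.
Then -34.8485 × 1.8 + 491.67 = 428.94°R.

428.94°R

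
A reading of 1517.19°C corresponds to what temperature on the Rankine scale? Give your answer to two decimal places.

In Rankine: 1517.1900 × 1.8 + 491.67 = 3222.61°R.

3222.61°R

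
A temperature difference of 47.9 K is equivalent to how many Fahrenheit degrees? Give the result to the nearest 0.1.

Only the scale ratio 1.8 matters for a change in temperature.
47.9 × 1.8 = 86.2.

86.2°F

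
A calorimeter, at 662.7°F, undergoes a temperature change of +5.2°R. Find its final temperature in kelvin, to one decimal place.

626.4 K

Initial temperature in Celsius: (662.7 - 32) × 5/9 = 350.3889°C.
The 5.2°R change is an interval, so only the factor 5/9 applies: +5.2 × 5/9 = +2.8889°C.
Final Celsius temperature: 350.3889 + 2.8889 = 353.2778°C.
In kelvin: 353.2778 + 273.15 = 626.4 K.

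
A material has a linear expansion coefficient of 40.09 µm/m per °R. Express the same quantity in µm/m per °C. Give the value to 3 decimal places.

The quantity depends on a temperature interval, so only the ratio of degree sizes applies; the offset between the scales is irrelevant.
A change of 1°C is a change of 1.8°R, so per °C the value is 40.09 × 1.8 = 72.162.

72.162 µm/m per °C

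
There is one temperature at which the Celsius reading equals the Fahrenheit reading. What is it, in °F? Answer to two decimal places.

Let F be the Fahrenheit reading. The Celsius reading is C = 5/9·F - 17.7778.
Set C = F: 5/9·F - 17.7778 = F.
(-4/9)·F = 17.7778  ⇒  F = -40.00.

-40.00°F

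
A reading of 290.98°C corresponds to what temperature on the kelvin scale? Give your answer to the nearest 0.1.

In kelvin: 290.9800 + 273.15 = 564.1 K.

564.1 K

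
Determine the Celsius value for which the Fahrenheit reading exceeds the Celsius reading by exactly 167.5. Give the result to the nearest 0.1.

Let C be the Celsius reading. The Fahrenheit reading is F = 1.8·C + 32.
Require F - C = 167.5: (0.8)·C + 32 = 167.5.
C = (167.5 - 32) / (0.8) = 169.4.

169.4°C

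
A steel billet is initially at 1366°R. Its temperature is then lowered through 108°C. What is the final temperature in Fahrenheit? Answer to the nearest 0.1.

Initial temperature in Celsius: (1366 - 491.67) × 5/9 = 485.7389°C.
Final Celsius temperature: 485.7389 - 108.0000 = 377.7389°C.
In Fahrenheit: 377.7389 × 1.8 + 32 = 711.9°F.

711.9°F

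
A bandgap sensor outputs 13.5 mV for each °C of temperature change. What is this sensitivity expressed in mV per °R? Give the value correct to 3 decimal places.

The quantity depends on a temperature interval, so only the ratio of degree sizes applies; the offset between the scales is irrelevant.
A change of 1°R is a change of 5/9°C, so per °R the value is 13.5 × 5/9 = 7.500.

7.500 mV per °R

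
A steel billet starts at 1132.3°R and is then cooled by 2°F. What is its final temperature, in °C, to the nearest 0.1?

Initial temperature in Celsius: (1132.3 - 491.67) × 5/9 = 355.9056°C.
The 2°F change is an interval, so only the factor 5/9 applies: -2 × 5/9 = -1.1111°C.
Final Celsius temperature: 355.9056 - 1.1111 = 354.7944°C.

354.8°C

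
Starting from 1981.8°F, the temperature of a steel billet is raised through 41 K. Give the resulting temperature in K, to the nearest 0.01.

Initial temperature in Celsius: (1981.8 - 32) × 5/9 = 1083.2222°C.
The 41 K change is an interval; Kelvin and Celsius degrees are the same size, so ΔC = +41°C.
Final Celsius temperature: 1083.2222 + 41.0000 = 1124.2222°C.
In kelvin: 1124.2222 + 273.15 = 1397.37 K.

1397.37 K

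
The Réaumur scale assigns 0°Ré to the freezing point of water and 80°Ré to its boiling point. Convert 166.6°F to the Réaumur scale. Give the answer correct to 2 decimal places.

59.82°Ré

First in Celsius: (166.6 - 32) × 5/9 = 74.7778°C.
Linearly onto the Réaumur scale: 0 + (74.7778 / 100) × (80 - 0) = 59.82°Ré.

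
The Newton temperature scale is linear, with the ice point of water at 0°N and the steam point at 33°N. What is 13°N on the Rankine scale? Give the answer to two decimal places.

562.58°R

Linear interpolation between the fixed points: C = (13 - 0) × 100 / (33 - 0) = 39.3939°C.
Then 39.3939 × 1.8 + 491.67 = 562.58°R.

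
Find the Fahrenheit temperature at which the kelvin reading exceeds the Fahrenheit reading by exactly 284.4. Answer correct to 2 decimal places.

-65.31°F

Let F be the Fahrenheit reading. The kelvin reading is K = 5/9·F + 255.372.
Require K - F = 284.4: (-4/9)·F + 255.372 = 284.4.
F = (284.4 - 255.372) / (-4/9) = -65.31.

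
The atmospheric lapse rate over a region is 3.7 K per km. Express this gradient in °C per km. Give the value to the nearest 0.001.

The quantity depends on a temperature interval, so only the ratio of degree sizes applies; the offset between the scales is irrelevant.
A change of 1 K is a change of 1°C, so 3.7 × 1 = 3.700.

3.700 °C/km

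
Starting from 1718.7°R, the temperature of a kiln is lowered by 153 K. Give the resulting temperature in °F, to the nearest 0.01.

Initial temperature in Celsius: (1718.7 - 491.67) × 5/9 = 681.6833°C.
The 153 K change is an interval; Kelvin and Celsius degrees are the same size, so ΔC = -153°C.
Final Celsius temperature: 681.6833 - 153.0000 = 528.6833°C.
In Fahrenheit: 528.6833 × 1.8 + 32 = 983.63°F.

983.63°F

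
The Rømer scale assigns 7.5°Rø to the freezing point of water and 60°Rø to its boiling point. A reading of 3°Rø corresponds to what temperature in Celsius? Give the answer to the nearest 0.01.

-8.57°C

Linear interpolation between the fixed points: C = (3 - 7.5) × 100 / (60 - 7.5) = -8.5714°C.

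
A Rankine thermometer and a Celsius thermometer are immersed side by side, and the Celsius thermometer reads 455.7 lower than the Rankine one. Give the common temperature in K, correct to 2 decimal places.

Let x be the Rankine reading; then the Celsius reading is 5/9·x - 273.15.
(5/9·x - 273.15) - x = -455.7  ⇒  (-4/9)·x = -182.55  ⇒  x = 410.7375°R.
In Celsius: (410.7375 - 491.67) × 5/9 = -44.9625°C.
In kelvin: -44.9625 + 273.15 = 228.19 K.

228.19 K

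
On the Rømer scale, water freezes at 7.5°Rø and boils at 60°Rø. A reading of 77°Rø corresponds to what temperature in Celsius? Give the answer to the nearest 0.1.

Linear interpolation between the fixed points: C = (77 - 7.5) × 100 / (60 - 7.5) = 132.3810°C.

132.4°C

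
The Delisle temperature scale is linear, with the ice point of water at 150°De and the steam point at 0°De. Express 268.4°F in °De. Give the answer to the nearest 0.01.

-47.00°De

First in Celsius: (268.4 - 32) × 5/9 = 131.3333°C.
Linearly onto the Delisle scale: 150 + (131.3333 / 100) × (0 - 150) = -47.00°De.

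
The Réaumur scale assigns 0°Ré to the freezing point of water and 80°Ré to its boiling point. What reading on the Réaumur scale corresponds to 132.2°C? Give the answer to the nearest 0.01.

105.76°Ré

Linearly onto the Réaumur scale: 0 + (132.2000 / 100) × (80 - 0) = 105.76°Ré.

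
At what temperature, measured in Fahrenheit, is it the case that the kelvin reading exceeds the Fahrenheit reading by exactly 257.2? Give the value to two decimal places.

-4.11°F

Let F be the Fahrenheit reading. The kelvin reading is K = 5/9·F + 255.372.
Require K - F = 257.2: (-4/9)·F + 255.372 = 257.2.
F = (257.2 - 255.372) / (-4/9) = -4.11.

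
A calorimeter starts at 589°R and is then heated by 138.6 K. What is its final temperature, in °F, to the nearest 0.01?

378.81°F

Initial temperature in Celsius: (589 - 491.67) × 5/9 = 54.0722°C.
The 138.6 K change is an interval; Kelvin and Celsius degrees are the same size, so ΔC = +138.6°C.
Final Celsius temperature: 54.0722 + 138.6000 = 192.6722°C.
In Fahrenheit: 192.6722 × 1.8 + 32 = 378.81°F.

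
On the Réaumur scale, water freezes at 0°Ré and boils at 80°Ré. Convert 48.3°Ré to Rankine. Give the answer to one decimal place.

600.3°R

Linear interpolation between the fixed points: C = (48.3 - 0) × 100 / (80 - 0) = 60.3750°C.
Then 60.3750 × 1.8 + 491.67 = 600.3°R.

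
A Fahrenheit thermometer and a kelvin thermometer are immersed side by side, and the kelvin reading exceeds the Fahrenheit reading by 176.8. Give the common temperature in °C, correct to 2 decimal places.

Let x be the Fahrenheit reading; then the kelvin reading is 5/9·x + 255.372.
(5/9·x + 255.372) - x = 176.8  ⇒  (-4/9)·x = -78.5722  ⇒  x = 176.7875°F.
In Celsius: (176.7875 - 32) × 5/9 = 80.44°C.

80.44°C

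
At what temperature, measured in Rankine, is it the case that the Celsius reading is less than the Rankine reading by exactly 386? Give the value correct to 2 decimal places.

Let R be the Rankine reading. The Celsius reading is C = 5/9·R - 273.15.
Require C - R = -386: (-4/9)·R - 273.15 = -386.
R = (-386 + 273.15) / (-4/9) = 253.91.

253.91°R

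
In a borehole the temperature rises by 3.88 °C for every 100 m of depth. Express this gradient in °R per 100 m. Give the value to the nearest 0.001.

6.984 °R/100 m

The quantity depends on a temperature interval, so only the ratio of degree sizes applies; the offset between the scales is irrelevant.
A change of 1°C is a change of 1.8°R, so 3.88 × 1.8 = 6.984.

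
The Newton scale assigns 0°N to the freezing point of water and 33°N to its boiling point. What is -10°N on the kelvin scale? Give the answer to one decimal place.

Linear interpolation between the fixed points: C = (-10 - 0) × 100 / (33 - 0) = -30.3030°C.
Then -30.3030 + 273.15 = 242.8 K.

242.8 K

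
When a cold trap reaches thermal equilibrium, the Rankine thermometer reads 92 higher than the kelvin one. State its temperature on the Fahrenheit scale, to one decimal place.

Let x be the kelvin reading; then the Rankine reading is 1.8·x.
(1.8·x) - x = 92  ⇒  (0.8)·x = 92  ⇒  x = 115.0000 K.
In Celsius: 115 - 273.15 = -158.1500°C.
In Fahrenheit: -158.1500 × 1.8 + 32 = -252.7°F.

-252.7°F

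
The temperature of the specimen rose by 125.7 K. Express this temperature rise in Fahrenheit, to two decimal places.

226.26°F

An interval of 1 K corresponds to 1.8°F.
125.7 × 1.8 = 226.26.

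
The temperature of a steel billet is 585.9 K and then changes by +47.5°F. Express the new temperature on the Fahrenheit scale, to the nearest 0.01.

642.45°F

Initial temperature in Celsius: 585.9 - 273.15 = 312.7500°C.
The 47.5°F change is an interval, so only the factor 5/9 applies: +47.5 × 5/9 = +26.3889°C.
Final Celsius temperature: 312.7500 + 26.3889 = 339.1389°C.
In Fahrenheit: 339.1389 × 1.8 + 32 = 642.45°F.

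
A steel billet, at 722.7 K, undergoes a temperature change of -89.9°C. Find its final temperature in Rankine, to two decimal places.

1139.04°R

Initial temperature in Celsius: 722.7 - 273.15 = 449.5500°C.
Final Celsius temperature: 449.5500 - 89.9000 = 359.6500°C.
In Rankine: 359.6500 × 1.8 + 491.67 = 1139.04°R.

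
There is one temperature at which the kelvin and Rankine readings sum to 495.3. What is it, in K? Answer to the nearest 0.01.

176.89 K

Let K be the kelvin reading. The Rankine reading is R = 1.8·K.
Require K + R = 495.3: (2.8)·K = 495.3.
K = (495.3) / (2.8) = 176.89.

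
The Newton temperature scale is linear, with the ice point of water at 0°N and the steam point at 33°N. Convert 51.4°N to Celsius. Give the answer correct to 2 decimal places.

155.76°C

Linear interpolation between the fixed points: C = (51.4 - 0) × 100 / (33 - 0) = 155.7576°C.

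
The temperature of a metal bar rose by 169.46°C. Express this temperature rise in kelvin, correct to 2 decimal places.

169.46 K

Celsius and kelvin degrees are the same size, so the interval is unchanged: 169.46.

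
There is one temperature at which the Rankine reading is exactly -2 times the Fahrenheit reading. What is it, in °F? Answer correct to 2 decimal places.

Let F be the Fahrenheit reading. The Rankine reading is R = 1·F + 459.67.
Require R = -2·F: 1·F + 459.67 = -2·F.
(3)·F = -459.67  ⇒  F = -153.22.

-153.22°F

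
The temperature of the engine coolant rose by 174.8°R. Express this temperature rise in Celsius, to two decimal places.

97.11°C

For a temperature interval the offset drops out; only the factor 5/9 applies.
174.8 × 5/9 = 97.11.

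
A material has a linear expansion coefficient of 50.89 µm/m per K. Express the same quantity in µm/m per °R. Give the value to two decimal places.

Since only a temperature interval is involved, the additive offset between the scales drops out.
A change of 1°R is a change of 5/9 K, so per °R the value is 50.89 × 5/9 = 28.27.

28.27 µm/m per °R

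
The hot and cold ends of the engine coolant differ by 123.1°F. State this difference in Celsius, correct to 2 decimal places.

68.39°C

An interval of 1°F corresponds to 5/9°C.
123.1 × 5/9 = 68.39.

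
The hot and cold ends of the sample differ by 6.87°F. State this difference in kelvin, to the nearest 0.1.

3.8 K

An interval of 1°F corresponds to 5/9 K.
6.87 × 5/9 = 3.8.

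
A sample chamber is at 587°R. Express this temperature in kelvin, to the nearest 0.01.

326.11 K

In Celsius: (587 - 491.67) × 5/9 = 52.9611°C.
In kelvin: 52.9611 + 273.15 = 326.11 K.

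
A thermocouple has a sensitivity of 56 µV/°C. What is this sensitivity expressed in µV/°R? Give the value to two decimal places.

The quantity depends on a temperature interval, so only the ratio of degree sizes applies; the offset between the scales is irrelevant.
A change of 1°R is a change of 5/9°C, so per °R the value is 56 × 5/9 = 31.11.

31.11 µV/°R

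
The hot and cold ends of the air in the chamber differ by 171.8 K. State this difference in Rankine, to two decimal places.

Only the scale ratio 1.8 matters for a change in temperature.
171.8 × 1.8 = 309.24.

309.24°R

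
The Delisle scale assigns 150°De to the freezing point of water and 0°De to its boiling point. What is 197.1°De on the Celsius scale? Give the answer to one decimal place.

-31.4°C

Linear interpolation between the fixed points: C = (197.1 - 150) × 100 / (0 - 150) = -31.4000°C.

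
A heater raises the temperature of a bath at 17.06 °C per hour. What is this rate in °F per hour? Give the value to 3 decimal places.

The quantity depends on a temperature interval, so only the ratio of degree sizes applies; the offset between the scales is irrelevant.
A change of 1°C is a change of 1.8°F, so 17.06 × 1.8 = 30.708.

30.708 °F/hour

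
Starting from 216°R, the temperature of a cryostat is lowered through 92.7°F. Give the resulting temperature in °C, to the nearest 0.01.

Initial temperature in Celsius: (216 - 491.67) × 5/9 = -153.1500°C.
The 92.7°F change is an interval, so only the factor 5/9 applies: -92.7 × 5/9 = -51.5000°C.
Final Celsius temperature: -153.1500 - 51.5000 = -204.6500°C.

-204.65°C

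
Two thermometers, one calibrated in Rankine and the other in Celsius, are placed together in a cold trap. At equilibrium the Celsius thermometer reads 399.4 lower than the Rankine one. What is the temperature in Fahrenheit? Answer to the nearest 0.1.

-175.6°F

Let x be the Rankine reading; then the Celsius reading is 5/9·x - 273.15.
(5/9·x - 273.15) - x = -399.4  ⇒  (-4/9)·x = -126.25  ⇒  x = 284.0625°R.
In Celsius: (284.0625 - 491.67) × 5/9 = -115.3375°C.
In Fahrenheit: -115.3375 × 1.8 + 32 = -175.6°F.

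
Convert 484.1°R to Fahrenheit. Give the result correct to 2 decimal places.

24.43°F

In Celsius: (484.1 - 491.67) × 5/9 = -4.2056°C.
In Fahrenheit: -4.2056 × 1.8 + 32 = 24.43°F.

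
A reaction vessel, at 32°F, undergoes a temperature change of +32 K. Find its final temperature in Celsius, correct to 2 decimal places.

32.00°C

Initial temperature in Celsius: (32 - 32) × 5/9 = 0.0000°C.
The 32 K change is an interval; Kelvin and Celsius degrees are the same size, so ΔC = +32°C.
Final Celsius temperature: 0.0000 + 32.0000 = 32.0000°C.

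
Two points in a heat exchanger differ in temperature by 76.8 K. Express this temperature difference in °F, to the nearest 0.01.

Only the scale ratio 1.8 matters for a change in temperature.
76.8 × 1.8 = 138.24.

138.24°F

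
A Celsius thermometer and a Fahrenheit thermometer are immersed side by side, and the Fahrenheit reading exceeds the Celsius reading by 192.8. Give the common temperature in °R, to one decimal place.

Let x be the Celsius reading; then the Fahrenheit reading is 1.8·x + 32.
(1.8·x + 32) - x = 192.8  ⇒  (0.8)·x = 160.8  ⇒  x = 201.0000°C.
In Rankine: 201.0000 × 1.8 + 491.67 = 853.5°R.

853.5°R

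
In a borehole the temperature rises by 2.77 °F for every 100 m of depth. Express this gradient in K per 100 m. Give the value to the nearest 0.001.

1.539 K/100 m

Since only a temperature interval is involved, the additive offset between the scales drops out.
A change of 1°F is a change of 5/9 K, so 2.77 × 5/9 = 1.539.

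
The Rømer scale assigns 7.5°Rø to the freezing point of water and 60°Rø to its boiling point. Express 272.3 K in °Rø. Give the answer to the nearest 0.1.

7.1°Rø

First in Celsius: 272.3 - 273.15 = -0.8500°C.
Linearly onto the Rømer scale: 7.5 + (-0.8500 / 100) × (60 - 7.5) = 7.1°Rø.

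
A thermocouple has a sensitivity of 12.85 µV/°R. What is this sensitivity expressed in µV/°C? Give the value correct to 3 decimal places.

The quantity depends on a temperature interval, so only the ratio of degree sizes applies; the offset between the scales is irrelevant.
A change of 1°C is a change of 1.8°R, so per °C the value is 12.85 × 1.8 = 23.130.

23.130 µV/°C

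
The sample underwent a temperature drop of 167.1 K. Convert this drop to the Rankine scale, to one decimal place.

300.8°R

For a temperature interval the offset drops out; only the factor 1.8 applies.
167.1 × 1.8 = 300.8.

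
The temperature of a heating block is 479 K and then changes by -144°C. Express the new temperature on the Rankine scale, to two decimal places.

Initial temperature in Celsius: 479 - 273.15 = 205.8500°C.
Final Celsius temperature: 205.8500 - 144.0000 = 61.8500°C.
In Rankine: 61.8500 × 1.8 + 491.67 = 603.00°R.

603.00°R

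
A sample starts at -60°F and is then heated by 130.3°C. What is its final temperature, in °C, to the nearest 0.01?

Initial temperature in Celsius: (-60 - 32) × 5/9 = -51.1111°C.
Final Celsius temperature: -51.1111 + 130.3000 = 79.1889°C.

79.19°C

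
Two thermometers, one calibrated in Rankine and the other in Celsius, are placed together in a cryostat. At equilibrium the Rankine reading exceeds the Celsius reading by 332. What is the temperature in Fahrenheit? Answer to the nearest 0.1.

Let x be the Rankine reading; then the Celsius reading is 5/9·x - 273.15.
(5/9·x - 273.15) - x = -332  ⇒  (-4/9)·x = -58.85  ⇒  x = 132.4125°R.
In Celsius: (132.4125 - 491.67) × 5/9 = -199.5875°C.
In Fahrenheit: -199.5875 × 1.8 + 32 = -327.3°F.

-327.3°F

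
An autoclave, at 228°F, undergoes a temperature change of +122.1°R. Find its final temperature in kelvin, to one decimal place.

Initial temperature in Celsius: (228 - 32) × 5/9 = 108.8889°C.
The 122.1°R change is an interval, so only the factor 5/9 applies: +122.1 × 5/9 = +67.8333°C.
Final Celsius temperature: 108.8889 + 67.8333 = 176.7222°C.
In kelvin: 176.7222 + 273.15 = 449.9 K.

449.9 K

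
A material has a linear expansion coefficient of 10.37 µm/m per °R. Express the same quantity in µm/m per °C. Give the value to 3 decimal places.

18.666 µm/m per °C

Since only a temperature interval is involved, the additive offset between the scales drops out.
A change of 1°C is a change of 1.8°R, so per °C the value is 10.37 × 1.8 = 18.666.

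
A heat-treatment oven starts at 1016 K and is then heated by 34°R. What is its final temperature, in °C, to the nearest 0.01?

761.74°C

Initial temperature in Celsius: 1016 - 273.15 = 742.8500°C.
The 34°R change is an interval, so only the factor 5/9 applies: +34 × 5/9 = +18.8889°C.
Final Celsius temperature: 742.8500 + 18.8889 = 761.7389°C.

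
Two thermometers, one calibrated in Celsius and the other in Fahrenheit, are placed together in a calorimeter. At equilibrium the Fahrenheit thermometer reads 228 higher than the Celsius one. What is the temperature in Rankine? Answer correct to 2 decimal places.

932.67°R

Let x be the Celsius reading; then the Fahrenheit reading is 1.8·x + 32.
(1.8·x + 32) - x = 228  ⇒  (0.8)·x = 196  ⇒  x = 245.0000°C.
In Rankine: 245.0000 × 1.8 + 491.67 = 932.67°R.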